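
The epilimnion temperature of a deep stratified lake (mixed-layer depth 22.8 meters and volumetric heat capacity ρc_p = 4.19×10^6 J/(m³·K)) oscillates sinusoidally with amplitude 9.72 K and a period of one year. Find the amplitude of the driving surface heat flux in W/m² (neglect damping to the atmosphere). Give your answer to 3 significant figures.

185

Areal heat capacity C = ρc_p × D = 4.19×10^6 × 22.8 = 9.55×10^7 J m⁻² K⁻¹.
ω = 2π / 3.15×10^7 s = 1.99×10^-7 s⁻¹.
Cω = 9.55×10^7 × 1.99×10^-7 = 19.0 W/(m²·K).
F₀ = A × Cω = 9.72 × 19.0 = 185 W/m².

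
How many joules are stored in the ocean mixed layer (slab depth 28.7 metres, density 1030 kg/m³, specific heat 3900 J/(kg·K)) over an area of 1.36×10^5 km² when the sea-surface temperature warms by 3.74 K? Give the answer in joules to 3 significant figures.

5.86×10^19 J

Areal heat capacity C = ρ c_p D = 1030 × 3900 × 28.7 = 1.15×10^8 J/(m^2 K).
Heat per unit area: q = C ΔT = 1.15×10^8 × 3.74 = 4.31×10^8 J/m².
Total heat: Q = q × A = 4.31×10^8 × (1.36×10^5 × 10⁶ m²) = 5.86×10^19 J.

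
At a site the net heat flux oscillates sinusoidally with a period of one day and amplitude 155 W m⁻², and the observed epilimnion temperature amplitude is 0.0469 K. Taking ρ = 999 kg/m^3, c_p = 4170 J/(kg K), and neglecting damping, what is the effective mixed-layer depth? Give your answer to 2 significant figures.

ω = 2π / 86400 s = 7.27×10^-5 s⁻¹.
Required C = F₀ / (A ω) = 155 / (0.0469 × 7.27×10^-5) = 4.54×10^7 J/(m²·K).
D = C / (ρ c_p) = 4.54×10^7 / (999 × 4170) = 10.9 m.

11 m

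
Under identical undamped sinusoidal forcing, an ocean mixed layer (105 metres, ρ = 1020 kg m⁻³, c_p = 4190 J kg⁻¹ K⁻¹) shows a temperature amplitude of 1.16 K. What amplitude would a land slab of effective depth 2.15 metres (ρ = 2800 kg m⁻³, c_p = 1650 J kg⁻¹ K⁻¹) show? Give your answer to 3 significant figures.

C_ocean = 4.49×10^8 J/(m²·K); C_land = 9.93×10^6 J/(m²·K).
A ∝ 1/C ⇒ A_land = A_ocean × C_ocean/C_land = 1.16 × 45.2 = 52.4 K.

52.4 K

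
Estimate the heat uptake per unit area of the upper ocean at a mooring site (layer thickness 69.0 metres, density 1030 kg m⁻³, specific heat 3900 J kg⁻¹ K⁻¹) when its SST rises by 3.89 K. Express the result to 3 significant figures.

1.08×10^9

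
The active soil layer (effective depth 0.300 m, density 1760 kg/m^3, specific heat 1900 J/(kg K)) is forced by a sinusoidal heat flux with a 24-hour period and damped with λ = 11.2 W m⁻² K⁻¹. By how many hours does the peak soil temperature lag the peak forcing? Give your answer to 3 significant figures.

5.42 hours

Areal heat capacity C = ρ c_p D = 1760 × 1900 × 0.300 = 1.00×10^6 J/(m²·K).
ω = 2π / 86400 s = 7.27×10^-5 s⁻¹.
Phase lag φ = arctan(Cω/λ) = arctan(73.0/11.2) = 1.42 rad.
Time lag = φ / ω = 1.42 / 7.27×10^-5 = 19500 s = 5.42 hours.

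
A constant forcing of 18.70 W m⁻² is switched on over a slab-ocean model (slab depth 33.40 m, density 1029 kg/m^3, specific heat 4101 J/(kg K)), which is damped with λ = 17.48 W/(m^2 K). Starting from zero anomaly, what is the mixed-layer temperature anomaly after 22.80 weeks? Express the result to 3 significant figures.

Areal heat capacity C = ρ c_p D = 1029 × 4101 × 33.40 = 1.41×10^8 J/(m^2 K).
τ = C / λ = 1.41×10^8 / 17.48 = 8.06×10^6 s.
Equilibrium anomaly ΔT_eq = F / λ = 18.70 / 17.48 = 1.07 K.
t = 22.80 weeks = 1.38×10^7 s, so t/τ = 1.71.
ΔT(t) = ΔT_eq (1 − e^(−t/τ)) = 1.07 × (1 − e^−1.71) = 0.876 K.

0.876 K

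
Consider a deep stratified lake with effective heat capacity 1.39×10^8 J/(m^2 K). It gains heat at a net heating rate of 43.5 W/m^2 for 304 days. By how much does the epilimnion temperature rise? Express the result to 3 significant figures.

Areal heat capacity C = 1.39×10^8 J/(m^2 K) (given).
Net heat input Q = F Δt = 43.5 × (304 days × 86400 s/day) = 1.14×10^9 J/m².
ΔT = Q / C = 1.14×10^9 / 1.39×10^8 = 8.22 K.

8.22 K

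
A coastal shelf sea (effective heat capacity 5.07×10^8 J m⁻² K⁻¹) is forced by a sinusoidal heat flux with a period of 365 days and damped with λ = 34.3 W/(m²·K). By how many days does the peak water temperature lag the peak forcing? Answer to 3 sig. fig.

72.2 days

Areal heat capacity C = 5.07×10^8 J m⁻² K⁻¹ (given).
ω = 2π / 3.15×10^7 s = 1.99×10^-7 s⁻¹.
Phase lag φ = arctan(Cω/λ) = arctan(101/34.3) = 1.24 rad.
Time lag = φ / ω = 1.24 / 1.99×10^-7 = 6.24×10^6 s = 72.2 days.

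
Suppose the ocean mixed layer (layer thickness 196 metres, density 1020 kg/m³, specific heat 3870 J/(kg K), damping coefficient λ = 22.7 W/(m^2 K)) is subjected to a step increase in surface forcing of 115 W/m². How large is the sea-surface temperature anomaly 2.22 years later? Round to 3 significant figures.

4.42 K

Areal heat capacity C = ρ c_p D = 1020 × 3870 × 196 = 7.74×10^8 J m⁻² K⁻¹.
τ = C / λ = 7.74×10^8 / 22.7 = 3.41×10^7 s.
Equilibrium anomaly ΔT_eq = F / λ = 115 / 22.7 = 5.07 K.
t = 2.22 years = 7.01×10^7 s, so t/τ = 2.06.
ΔT(t) = ΔT_eq (1 − e^(−t/τ)) = 5.07 × (1 − e^−2.06) = 4.42 K.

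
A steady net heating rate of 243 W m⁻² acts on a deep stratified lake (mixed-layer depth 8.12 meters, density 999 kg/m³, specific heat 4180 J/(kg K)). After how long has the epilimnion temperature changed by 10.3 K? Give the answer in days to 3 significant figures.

16.6 days

Areal heat capacity C = ρ c_p D = 999 × 4180 × 8.12 = 3.39×10^7 J/(m²·K).
Time required: Δt = C ΔT / F = 3.39×10^7 × 10.3 / 243 = 1.44×10^6 s.
In days: 1.44×10^6 s / (86400 s/day) = 16.6 days.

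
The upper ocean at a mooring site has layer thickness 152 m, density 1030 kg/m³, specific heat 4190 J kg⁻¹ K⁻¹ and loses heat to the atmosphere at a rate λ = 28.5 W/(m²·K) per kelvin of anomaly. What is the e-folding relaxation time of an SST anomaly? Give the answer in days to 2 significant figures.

Areal heat capacity C = ρ c_p D = 1030 × 4190 × 152 = 6.56×10^8 J/(m²·K).
Relaxation time τ = C / λ = 6.56×10^8 / 28.5 = 2.30×10^7 s.
In days: 2.30×10^7 s / (86400 s/day) = 266 days.

270 days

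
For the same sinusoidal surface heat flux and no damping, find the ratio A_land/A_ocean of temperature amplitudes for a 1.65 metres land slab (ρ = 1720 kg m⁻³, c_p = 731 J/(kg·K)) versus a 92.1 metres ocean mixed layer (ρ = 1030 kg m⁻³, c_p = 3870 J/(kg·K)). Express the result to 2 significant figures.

180

C_ocean = 1030 × 3870 × 92.1 = 3.67×10^8 J/(m²·K).
C_land = 1720 × 731 × 1.65 = 2.07×10^6 J/(m²·K).
Undamped amplitude ∝ 1/C, so A_land/A_ocean = C_ocean/C_land = 177.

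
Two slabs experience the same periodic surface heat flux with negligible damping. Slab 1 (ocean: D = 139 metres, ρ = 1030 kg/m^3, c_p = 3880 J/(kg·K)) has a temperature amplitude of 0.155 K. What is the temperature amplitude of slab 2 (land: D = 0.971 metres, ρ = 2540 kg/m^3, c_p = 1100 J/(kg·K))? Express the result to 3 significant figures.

31.7 K

C_ocean = 5.55×10^8 J/(m²·K); C_land = 2.71×10^6 J/(m²·K).
A ∝ 1/C ⇒ A_land = A_ocean × C_ocean/C_land = 0.155 × 205 = 31.7 K.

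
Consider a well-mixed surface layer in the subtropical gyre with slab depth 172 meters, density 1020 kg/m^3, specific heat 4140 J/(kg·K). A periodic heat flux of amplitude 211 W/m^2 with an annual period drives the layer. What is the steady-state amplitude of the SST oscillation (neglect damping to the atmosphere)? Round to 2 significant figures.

1.5 K

Areal heat capacity C = ρ c_p D = 1020 × 4140 × 172 = 7.26×10^8 J/(m²·K).
Angular frequency ω = 2π / T = 2π / 3.15×10^7 s = 1.99×10^-7 s⁻¹.
Cω = 7.26×10^8 × 1.99×10^-7 = 145 W/(m²·K).
Amplitude A = F₀ / (Cω) = 211 / 145 = 1.46 K.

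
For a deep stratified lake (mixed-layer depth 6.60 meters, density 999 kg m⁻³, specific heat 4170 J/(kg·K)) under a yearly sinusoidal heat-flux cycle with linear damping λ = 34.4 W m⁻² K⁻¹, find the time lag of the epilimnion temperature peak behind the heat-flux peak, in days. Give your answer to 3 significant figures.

Areal heat capacity C = ρ c_p D = 999 × 4170 × 6.60 = 2.75×10^7 J/(m^2 K).
ω = 2π / 3.15×10^7 s = 1.99×10^-7 s⁻¹.
Phase lag φ = arctan(Cω/λ) = arctan(5.48/34.4) = 0.158 rad.
Time lag = φ / ω = 0.158 / 1.99×10^-7 = 7.93×10^5 s = 9.17 days.

9.17 days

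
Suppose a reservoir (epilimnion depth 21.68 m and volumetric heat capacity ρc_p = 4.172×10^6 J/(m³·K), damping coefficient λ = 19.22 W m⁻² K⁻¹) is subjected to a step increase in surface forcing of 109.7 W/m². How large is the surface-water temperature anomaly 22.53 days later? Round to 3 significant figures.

Areal heat capacity C = ρc_p × D = 4.172×10^6 × 21.68 = 9.04×10^7 J/(m^2 K).
τ = C / λ = 9.04×10^7 / 19.22 = 4.71×10^6 s.
Equilibrium anomaly ΔT_eq = F / λ = 109.7 / 19.22 = 5.71 K.
t = 22.53 days = 1.95×10^6 s, so t/τ = 0.414.
ΔT(t) = ΔT_eq (1 − e^(−t/τ)) = 5.71 × (1 − e^−0.414) = 1.93 K.

1.93 K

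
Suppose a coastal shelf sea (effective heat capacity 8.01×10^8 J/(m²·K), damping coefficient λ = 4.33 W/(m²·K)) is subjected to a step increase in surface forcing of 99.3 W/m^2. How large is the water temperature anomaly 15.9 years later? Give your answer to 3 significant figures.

Areal heat capacity C = 8.01×10^8 J/(m²·K) (given).
τ = C / λ = 8.01×10^8 / 4.33 = 1.85×10^8 s.
Equilibrium anomaly ΔT_eq = F / λ = 99.3 / 4.33 = 22.9 K.
t = 15.9 years = 5.02×10^8 s, so t/τ = 2.71.
ΔT(t) = ΔT_eq (1 − e^(−t/τ)) = 22.9 × (1 − e^−2.71) = 21.4 K.

21.4 K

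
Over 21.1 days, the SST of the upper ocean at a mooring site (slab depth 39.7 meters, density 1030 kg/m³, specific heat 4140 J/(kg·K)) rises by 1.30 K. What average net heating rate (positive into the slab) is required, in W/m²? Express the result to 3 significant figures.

Areal heat capacity C = ρ c_p D = 1030 × 4140 × 39.7 = 1.69×10^8 J m⁻² K⁻¹.
Required heat per unit area: Q = C ΔT = 1.69×10^8 × 1.30 = 2.20×10^8 J/m².
Flux F = Q / Δt = 2.20×10^8 / 1.82×10^6 s = 121 W/m².

121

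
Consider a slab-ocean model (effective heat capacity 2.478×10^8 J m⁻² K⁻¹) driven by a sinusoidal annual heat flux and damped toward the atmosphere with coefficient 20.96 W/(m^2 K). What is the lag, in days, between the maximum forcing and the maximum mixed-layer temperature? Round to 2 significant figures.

68 days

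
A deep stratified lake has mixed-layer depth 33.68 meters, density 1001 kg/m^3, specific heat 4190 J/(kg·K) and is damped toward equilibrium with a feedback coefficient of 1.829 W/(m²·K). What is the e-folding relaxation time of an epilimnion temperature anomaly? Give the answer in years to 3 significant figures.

Areal heat capacity C = ρ c_p D = 1001 × 4190 × 33.68 = 1.41×10^8 J/(m^2 K).
Relaxation time τ = C / λ = 1.41×10^8 / 1.829 = 7.72×10^7 s.
In years: 7.72×10^7 s / (3.156×10^7 s/year) = 2.45 years.

2.45 years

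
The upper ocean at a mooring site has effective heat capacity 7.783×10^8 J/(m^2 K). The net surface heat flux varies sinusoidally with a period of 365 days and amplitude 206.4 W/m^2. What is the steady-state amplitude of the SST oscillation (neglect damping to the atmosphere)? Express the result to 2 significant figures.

Areal heat capacity C = 7.783×10^8 J/(m^2 K) (given).
Angular frequency ω = 2π / T = 2π / 3.15×10^7 s = 1.99×10^-7 s⁻¹.
Cω = 7.78×10^8 × 1.99×10^-7 = 155 W/(m²·K).
Amplitude A = F₀ / (Cω) = 206.4 / 155 = 1.33 K.

1.3 K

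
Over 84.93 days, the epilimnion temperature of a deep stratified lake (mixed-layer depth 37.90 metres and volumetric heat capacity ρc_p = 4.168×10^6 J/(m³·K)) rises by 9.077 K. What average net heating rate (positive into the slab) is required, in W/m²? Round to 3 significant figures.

195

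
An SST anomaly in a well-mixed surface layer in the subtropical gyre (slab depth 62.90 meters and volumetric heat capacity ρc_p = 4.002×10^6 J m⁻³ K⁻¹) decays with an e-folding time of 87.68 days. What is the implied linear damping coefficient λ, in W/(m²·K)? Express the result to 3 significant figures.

Areal heat capacity C = ρc_p × D = 4.002×10^6 × 62.90 = 2.52×10^8 J/(m^2 K).
τ = 87.68 days = 7.58×10^6 s.
λ = C / τ = 2.52×10^8 / 7.58×10^6 = 33.2 W/(m²·K).

33.2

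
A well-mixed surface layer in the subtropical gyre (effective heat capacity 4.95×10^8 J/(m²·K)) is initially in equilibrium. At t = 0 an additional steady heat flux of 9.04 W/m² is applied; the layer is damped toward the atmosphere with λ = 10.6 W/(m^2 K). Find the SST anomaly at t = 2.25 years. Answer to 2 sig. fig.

0.67 K

Areal heat capacity C = 4.95×10^8 J/(m²·K) (given).
τ = C / λ = 4.95×10^8 / 10.6 = 4.67×10^7 s.
Equilibrium anomaly ΔT_eq = F / λ = 9.04 / 10.6 = 0.853 K.
t = 2.25 years = 7.10×10^7 s, so t/τ = 1.52.
ΔT(t) = ΔT_eq (1 − e^(−t/τ)) = 0.853 × (1 − e^−1.52) = 0.666 K.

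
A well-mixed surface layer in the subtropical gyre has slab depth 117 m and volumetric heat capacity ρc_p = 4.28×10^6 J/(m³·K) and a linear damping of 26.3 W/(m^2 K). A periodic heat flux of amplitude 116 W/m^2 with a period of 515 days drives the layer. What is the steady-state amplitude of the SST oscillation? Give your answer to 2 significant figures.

1.5 K

Areal heat capacity C = ρc_p × D = 4.28×10^6 × 117 = 5.01×10^8 J m⁻² K⁻¹.
Angular frequency ω = 2π / T = 2π / 4.45×10^7 s = 1.41×10^-7 s⁻¹.
√((Cω)² + λ²) = √((70.7)² + 26.3²) = 75.4 W/(m²·K).
Amplitude A = F₀ / √((Cω)²+λ²) = 116 / 75.4 = 1.54 K.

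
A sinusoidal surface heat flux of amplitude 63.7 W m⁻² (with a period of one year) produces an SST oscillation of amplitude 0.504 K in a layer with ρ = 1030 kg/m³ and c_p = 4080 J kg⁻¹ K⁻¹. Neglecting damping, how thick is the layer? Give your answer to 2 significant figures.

150 m

ω = 2π / 3.15×10^7 s = 1.99×10^-7 s⁻¹.
Required C = F₀ / (A ω) = 63.7 / (0.504 × 1.99×10^-7) = 6.34×10^8 J/(m²·K).
D = C / (ρ c_p) = 6.34×10^8 / (1030 × 4080) = 151 m.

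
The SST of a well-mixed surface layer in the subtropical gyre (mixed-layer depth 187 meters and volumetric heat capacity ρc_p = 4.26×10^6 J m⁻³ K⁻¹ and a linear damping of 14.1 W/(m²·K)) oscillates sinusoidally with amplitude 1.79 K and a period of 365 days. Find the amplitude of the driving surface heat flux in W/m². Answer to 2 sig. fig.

Areal heat capacity C = ρc_p × D = 4.26×10^6 × 187 = 7.97×10^8 J m⁻² K⁻¹.
ω = 2π / 3.15×10^7 s = 1.99×10^-7 s⁻¹.
√((Cω)² + λ²) = √((159)² + 14.1²) = 159 W/(m²·K).
F₀ = A × √((Cω)²+λ²) = 1.79 × 159 = 285 W/m².

290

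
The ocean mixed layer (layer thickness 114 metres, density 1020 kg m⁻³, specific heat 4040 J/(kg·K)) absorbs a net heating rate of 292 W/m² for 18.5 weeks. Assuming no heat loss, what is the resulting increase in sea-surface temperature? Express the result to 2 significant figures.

7.0 K

Areal heat capacity C = ρ c_p D = 1020 × 4040 × 114 = 4.70×10^8 J/(m²·K).
Net heat input Q = F Δt = 292 × (18.5 weeks × 6.048×10^5 s/week) = 3.27×10^9 J/m².
ΔT = Q / C = 3.27×10^9 / 4.70×10^8 = 6.95 K.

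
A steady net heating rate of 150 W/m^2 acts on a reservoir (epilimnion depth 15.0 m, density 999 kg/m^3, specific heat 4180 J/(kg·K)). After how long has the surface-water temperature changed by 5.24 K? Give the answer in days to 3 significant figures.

25.3 days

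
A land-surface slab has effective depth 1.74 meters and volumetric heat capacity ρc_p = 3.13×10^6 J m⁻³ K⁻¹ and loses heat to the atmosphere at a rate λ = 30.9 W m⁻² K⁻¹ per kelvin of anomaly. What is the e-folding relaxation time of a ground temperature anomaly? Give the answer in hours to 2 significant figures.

49 hours

Areal heat capacity C = ρc_p × D = 3.13×10^6 × 1.74 = 5.45×10^6 J m⁻² K⁻¹.
Relaxation time τ = C / λ = 5.45×10^6 / 30.9 = 1.76×10^5 s.
In hours: 1.76×10^5 s / (3600 s/hour) = 49.0 hours.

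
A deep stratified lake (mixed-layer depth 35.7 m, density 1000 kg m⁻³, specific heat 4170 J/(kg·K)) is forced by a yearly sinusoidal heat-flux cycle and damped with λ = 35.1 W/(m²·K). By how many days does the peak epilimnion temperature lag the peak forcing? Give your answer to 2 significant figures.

Areal heat capacity C = ρ c_p D = 1000 × 4170 × 35.7 = 1.49×10^8 J/(m^2 K).
ω = 2π / 3.15×10^7 s = 1.99×10^-7 s⁻¹.
Phase lag φ = arctan(Cω/λ) = arctan(29.7/35.1) = 0.702 rad.
Time lag = φ / ω = 0.702 / 1.99×10^-7 = 3.52×10^6 s = 40.8 days.

41 days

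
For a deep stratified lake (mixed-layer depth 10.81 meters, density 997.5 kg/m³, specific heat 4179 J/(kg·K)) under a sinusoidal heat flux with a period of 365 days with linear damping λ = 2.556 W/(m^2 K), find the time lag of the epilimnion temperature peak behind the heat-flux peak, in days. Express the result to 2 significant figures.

Areal heat capacity C = ρ c_p D = 997.5 × 4179 × 10.81 = 4.51×10^7 J/(m^2 K).
ω = 2π / 3.15×10^7 s = 1.99×10^-7 s⁻¹.
Phase lag φ = arctan(Cω/λ) = arctan(8.98/2.556) = 1.29 rad.
Time lag = φ / ω = 1.29 / 1.99×10^-7 = 6.49×10^6 s = 75.1 days.

75 days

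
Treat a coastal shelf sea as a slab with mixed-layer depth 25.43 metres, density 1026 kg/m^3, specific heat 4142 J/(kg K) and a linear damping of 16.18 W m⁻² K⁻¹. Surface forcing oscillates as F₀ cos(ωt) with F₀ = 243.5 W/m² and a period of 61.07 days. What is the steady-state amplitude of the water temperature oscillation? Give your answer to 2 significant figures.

Areal heat capacity C = ρ c_p D = 1026 × 4142 × 25.43 = 1.08×10^8 J/(m²·K).
Angular frequency ω = 2π / T = 2π / 5.28×10^6 s = 1.19×10^-6 s⁻¹.
√((Cω)² + λ²) = √((129)² + 16.18²) = 130 W/(m²·K).
Amplitude A = F₀ / √((Cω)²+λ²) = 243.5 / 130 = 1.88 K.

1.9 K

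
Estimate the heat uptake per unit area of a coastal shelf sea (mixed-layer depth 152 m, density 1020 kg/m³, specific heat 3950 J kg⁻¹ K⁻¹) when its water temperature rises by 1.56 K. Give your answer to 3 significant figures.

Areal heat capacity C = ρ c_p D = 1020 × 3950 × 152 = 6.12×10^8 J m⁻² K⁻¹.
ΔQ = C ΔT = 6.12×10^8 × 1.56 = 9.55×10^8 J/m².

9.55×10^8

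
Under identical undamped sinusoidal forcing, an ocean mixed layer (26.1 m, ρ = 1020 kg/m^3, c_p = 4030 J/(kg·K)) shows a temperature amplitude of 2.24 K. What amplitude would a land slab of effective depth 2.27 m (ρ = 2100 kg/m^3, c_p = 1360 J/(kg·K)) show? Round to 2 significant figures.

C_ocean = 1.07×10^8 J/(m²·K); C_land = 6.48×10^6 J/(m²·K).
A ∝ 1/C ⇒ A_land = A_ocean × C_ocean/C_land = 2.24 × 16.5 = 37.1 K.

37 K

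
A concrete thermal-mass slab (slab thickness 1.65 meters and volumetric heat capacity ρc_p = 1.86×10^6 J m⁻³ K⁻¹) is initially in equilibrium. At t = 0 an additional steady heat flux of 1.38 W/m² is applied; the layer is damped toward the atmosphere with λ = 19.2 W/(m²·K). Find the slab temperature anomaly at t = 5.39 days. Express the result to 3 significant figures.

Areal heat capacity C = ρc_p × D = 1.86×10^6 × 1.65 = 3.07×10^6 J/(m^2 K).
τ = C / λ = 3.07×10^6 / 19.2 = 1.60×10^5 s.
Equilibrium anomaly ΔT_eq = F / λ = 1.38 / 19.2 = 0.0719 K.
t = 5.39 days = 4.66×10^5 s, so t/τ = 2.91.
ΔT(t) = ΔT_eq (1 − e^(−t/τ)) = 0.0719 × (1 − e^−2.91) = 0.0680 K.

0.0680 K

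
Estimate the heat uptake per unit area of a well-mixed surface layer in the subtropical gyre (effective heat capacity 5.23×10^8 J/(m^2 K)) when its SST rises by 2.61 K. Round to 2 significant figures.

1.4×10^9

Areal heat capacity C = 5.23×10^8 J/(m^2 K) (given).
ΔQ = C ΔT = 5.23×10^8 × 2.61 = 1.37×10^9 J/m².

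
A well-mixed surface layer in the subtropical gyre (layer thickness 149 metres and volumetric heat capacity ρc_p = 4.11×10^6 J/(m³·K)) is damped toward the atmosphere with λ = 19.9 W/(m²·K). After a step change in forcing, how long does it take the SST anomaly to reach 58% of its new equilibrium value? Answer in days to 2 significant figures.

310 days

Areal heat capacity C = ρc_p × D = 4.11×10^6 × 149 = 6.12×10^8 J/(m^2 K).
τ = C / λ = 6.12×10^8 / 19.9 = 3.08×10^7 s.
Fraction reached: 1 − e^(−t/τ) = 0.58 ⇒ t = −τ ln(1 − 0.58) = τ × 0.868.
t = 2.67×10^7 s = 309 days.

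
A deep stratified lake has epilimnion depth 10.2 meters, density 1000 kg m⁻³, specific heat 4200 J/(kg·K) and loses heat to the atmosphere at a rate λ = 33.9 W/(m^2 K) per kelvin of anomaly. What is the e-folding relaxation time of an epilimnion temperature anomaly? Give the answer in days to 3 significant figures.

Areal heat capacity C = ρ c_p D = 1000 × 4200 × 10.2 = 4.28×10^7 J/(m²·K).
Relaxation time τ = C / λ = 4.28×10^7 / 33.9 = 1.26×10^6 s.
In days: 1.26×10^6 s / (86400 s/day) = 14.6 days.

14.6 days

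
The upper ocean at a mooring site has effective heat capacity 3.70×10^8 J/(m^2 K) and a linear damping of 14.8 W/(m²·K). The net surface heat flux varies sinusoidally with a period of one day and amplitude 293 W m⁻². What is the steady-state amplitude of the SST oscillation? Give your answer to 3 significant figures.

0.0109 K

Areal heat capacity C = 3.70×10^8 J/(m^2 K) (given).
Angular frequency ω = 2π / T = 2π / 86400 s = 7.27×10^-5 s⁻¹.
√((Cω)² + λ²) = √((26900)² + 14.8²) = 26900 W/(m²·K).
Amplitude A = F₀ / √((Cω)²+λ²) = 293 / 26900 = 0.0109 K.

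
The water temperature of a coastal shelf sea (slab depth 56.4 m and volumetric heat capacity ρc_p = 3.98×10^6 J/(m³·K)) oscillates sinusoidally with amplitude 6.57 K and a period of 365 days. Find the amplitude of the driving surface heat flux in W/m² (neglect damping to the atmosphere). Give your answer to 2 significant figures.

Areal heat capacity C = ρc_p × D = 3.98×10^6 × 56.4 = 2.24×10^8 J m⁻² K⁻¹.
ω = 2π / 3.15×10^7 s = 1.99×10^-7 s⁻¹.
Cω = 2.24×10^8 × 1.99×10^-7 = 44.7 W/(m²·K).
F₀ = A × Cω = 6.57 × 44.7 = 294 W/m².

290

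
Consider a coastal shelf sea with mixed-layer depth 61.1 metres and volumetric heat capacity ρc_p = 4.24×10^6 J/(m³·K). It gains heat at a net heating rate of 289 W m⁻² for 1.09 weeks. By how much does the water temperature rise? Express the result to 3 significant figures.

0.735 K

Areal heat capacity C = ρc_p × D = 4.24×10^6 × 61.1 = 2.59×10^8 J m⁻² K⁻¹.
Net heat input Q = F Δt = 289 × (1.09 weeks × 6.048×10^5 s/week) = 1.91×10^8 J/m².
ΔT = Q / C = 1.91×10^8 / 2.59×10^8 = 0.735 K.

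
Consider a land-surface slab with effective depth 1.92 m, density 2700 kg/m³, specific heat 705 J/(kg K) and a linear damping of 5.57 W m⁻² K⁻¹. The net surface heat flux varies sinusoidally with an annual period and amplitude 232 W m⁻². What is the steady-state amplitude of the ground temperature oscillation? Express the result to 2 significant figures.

41 K

Areal heat capacity C = ρ c_p D = 2700 × 705 × 1.92 = 3.65×10^6 J/(m^2 K).
Angular frequency ω = 2π / T = 2π / 3.15×10^7 s = 1.99×10^-7 s⁻¹.
√((Cω)² + λ²) = √((0.728)² + 5.57²) = 5.62 W/(m²·K).
Amplitude A = F₀ / √((Cω)²+λ²) = 232 / 5.62 = 41.3 K.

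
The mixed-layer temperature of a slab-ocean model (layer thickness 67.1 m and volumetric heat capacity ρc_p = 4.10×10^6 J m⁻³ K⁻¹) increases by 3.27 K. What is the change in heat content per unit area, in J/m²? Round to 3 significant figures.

9.00×10^8

Areal heat capacity C = ρc_p × D = 4.10×10^6 × 67.1 = 2.75×10^8 J/(m^2 K).
ΔQ = C ΔT = 2.75×10^8 × 3.27 = 9.00×10^8 J/m².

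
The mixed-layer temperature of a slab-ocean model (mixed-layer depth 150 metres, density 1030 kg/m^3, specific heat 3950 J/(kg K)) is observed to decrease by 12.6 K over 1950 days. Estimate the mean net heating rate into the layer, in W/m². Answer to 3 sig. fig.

-45.6

Areal heat capacity C = ρ c_p D = 1030 × 3950 × 150 = 6.10×10^8 J/(m^2 K).
Required heat per unit area: Q = C ΔT = 6.10×10^8 × -12.6 = -7.69×10^9 J/m².
Flux F = Q / Δt = -7.69×10^9 / 1.68×10^8 s = -45.6 W/m².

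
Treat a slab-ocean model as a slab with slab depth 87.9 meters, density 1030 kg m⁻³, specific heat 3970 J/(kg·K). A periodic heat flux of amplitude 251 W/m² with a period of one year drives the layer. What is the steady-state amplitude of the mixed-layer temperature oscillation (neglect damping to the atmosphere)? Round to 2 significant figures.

3.5 K

Areal heat capacity C = ρ c_p D = 1030 × 3970 × 87.9 = 3.59×10^8 J/(m²·K).
Angular frequency ω = 2π / T = 2π / 3.15×10^7 s = 1.99×10^-7 s⁻¹.
Cω = 3.59×10^8 × 1.99×10^-7 = 71.6 W/(m²·K).
Amplitude A = F₀ / (Cω) = 251 / 71.6 = 3.50 K.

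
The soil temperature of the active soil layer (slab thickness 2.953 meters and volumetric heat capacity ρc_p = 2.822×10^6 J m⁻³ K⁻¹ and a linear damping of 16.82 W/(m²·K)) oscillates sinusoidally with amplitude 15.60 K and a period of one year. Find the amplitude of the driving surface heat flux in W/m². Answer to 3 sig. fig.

Areal heat capacity C = ρc_p × D = 2.822×10^6 × 2.953 = 8.33×10^6 J/(m^2 K).
ω = 2π / 3.15×10^7 s = 1.99×10^-7 s⁻¹.
√((Cω)² + λ²) = √((1.66)² + 16.82²) = 16.9 W/(m²·K).
F₀ = A × √((Cω)²+λ²) = 15.60 × 16.9 = 264 W/m².

264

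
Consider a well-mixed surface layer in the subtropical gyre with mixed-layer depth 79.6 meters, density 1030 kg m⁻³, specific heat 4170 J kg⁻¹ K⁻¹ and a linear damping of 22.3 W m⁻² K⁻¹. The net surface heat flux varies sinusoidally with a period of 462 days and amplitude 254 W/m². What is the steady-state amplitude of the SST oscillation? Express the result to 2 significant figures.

4.4 K

Areal heat capacity C = ρ c_p D = 1030 × 4170 × 79.6 = 3.42×10^8 J m⁻² K⁻¹.
Angular frequency ω = 2π / T = 2π / 3.99×10^7 s = 1.57×10^-7 s⁻¹.
√((Cω)² + λ²) = √((53.8)² + 22.3²) = 58.3 W/(m²·K).
Amplitude A = F₀ / √((Cω)²+λ²) = 254 / 58.3 = 4.36 K.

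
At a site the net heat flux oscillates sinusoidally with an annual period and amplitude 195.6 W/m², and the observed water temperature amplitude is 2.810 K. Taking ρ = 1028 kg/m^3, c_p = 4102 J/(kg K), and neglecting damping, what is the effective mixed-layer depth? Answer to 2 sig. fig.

ω = 2π / 3.15×10^7 s = 1.99×10^-7 s⁻¹.
Required C = F₀ / (A ω) = 195.6 / (2.810 × 1.99×10^-7) = 3.49×10^8 J/(m²·K).
D = C / (ρ c_p) = 3.49×10^8 / (1028 × 4102) = 82.9 m.

83 m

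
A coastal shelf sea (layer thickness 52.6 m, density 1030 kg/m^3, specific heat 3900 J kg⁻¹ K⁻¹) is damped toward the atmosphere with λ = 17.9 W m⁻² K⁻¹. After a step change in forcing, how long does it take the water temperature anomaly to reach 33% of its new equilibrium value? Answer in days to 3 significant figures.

Areal heat capacity C = ρ c_p D = 1030 × 3900 × 52.6 = 2.11×10^8 J/(m^2 K).
τ = C / λ = 2.11×10^8 / 17.9 = 1.18×10^7 s.
Fraction reached: 1 − e^(−t/τ) = 0.33 ⇒ t = −τ ln(1 − 0.33) = τ × 0.400.
t = 4.73×10^6 s = 54.7 days.

54.7 days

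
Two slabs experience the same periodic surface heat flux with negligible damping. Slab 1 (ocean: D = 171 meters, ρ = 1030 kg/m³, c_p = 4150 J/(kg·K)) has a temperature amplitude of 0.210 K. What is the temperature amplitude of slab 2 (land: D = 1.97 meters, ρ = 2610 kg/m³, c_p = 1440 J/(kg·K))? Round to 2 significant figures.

21 K

C_ocean = 7.31×10^8 J/(m²·K); C_land = 7.40×10^6 J/(m²·K).
A ∝ 1/C ⇒ A_land = A_ocean × C_ocean/C_land = 0.210 × 98.7 = 20.7 K.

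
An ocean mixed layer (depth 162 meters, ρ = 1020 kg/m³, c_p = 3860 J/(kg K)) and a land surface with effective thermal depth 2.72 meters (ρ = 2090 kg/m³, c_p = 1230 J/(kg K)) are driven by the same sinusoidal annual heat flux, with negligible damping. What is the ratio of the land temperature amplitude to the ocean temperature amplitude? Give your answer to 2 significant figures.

91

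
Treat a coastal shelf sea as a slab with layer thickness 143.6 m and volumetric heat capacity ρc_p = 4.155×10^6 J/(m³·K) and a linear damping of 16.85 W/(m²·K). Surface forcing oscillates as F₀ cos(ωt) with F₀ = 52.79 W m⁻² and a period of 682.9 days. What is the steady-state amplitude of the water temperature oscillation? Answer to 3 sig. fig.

0.803 K

Areal heat capacity C = ρc_p × D = 4.155×10^6 × 143.6 = 5.97×10^8 J m⁻² K⁻¹.
Angular frequency ω = 2π / T = 2π / 5.90×10^7 s = 1.06×10^-7 s⁻¹.
√((Cω)² + λ²) = √((63.5)² + 16.85²) = 65.7 W/(m²·K).
Amplitude A = F₀ / √((Cω)²+λ²) = 52.79 / 65.7 = 0.803 K.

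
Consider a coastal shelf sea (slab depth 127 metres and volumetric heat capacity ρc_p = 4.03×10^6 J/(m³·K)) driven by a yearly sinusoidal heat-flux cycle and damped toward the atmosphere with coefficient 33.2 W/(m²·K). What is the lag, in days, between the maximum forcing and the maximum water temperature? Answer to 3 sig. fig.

73.0 days

Areal heat capacity C = ρc_p × D = 4.03×10^6 × 127 = 5.12×10^8 J/(m^2 K).
ω = 2π / 3.15×10^7 s = 1.99×10^-7 s⁻¹.
Phase lag φ = arctan(Cω/λ) = arctan(102/33.2) = 1.26 rad.
Time lag = φ / ω = 1.26 / 1.99×10^-7 = 6.30×10^6 s = 73.0 days.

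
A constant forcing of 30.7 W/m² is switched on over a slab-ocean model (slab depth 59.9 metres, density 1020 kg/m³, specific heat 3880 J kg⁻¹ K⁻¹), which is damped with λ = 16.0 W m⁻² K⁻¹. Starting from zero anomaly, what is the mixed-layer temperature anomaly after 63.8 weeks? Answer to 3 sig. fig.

1.78 K

Areal heat capacity C = ρ c_p D = 1020 × 3880 × 59.9 = 2.37×10^8 J/(m^2 K).
τ = C / λ = 2.37×10^8 / 16.0 = 1.48×10^7 s.
Equilibrium anomaly ΔT_eq = F / λ = 30.7 / 16.0 = 1.92 K.
t = 63.8 weeks = 3.86×10^7 s, so t/τ = 2.60.
ΔT(t) = ΔT_eq (1 − e^(−t/τ)) = 1.92 × (1 − e^−2.60) = 1.78 K.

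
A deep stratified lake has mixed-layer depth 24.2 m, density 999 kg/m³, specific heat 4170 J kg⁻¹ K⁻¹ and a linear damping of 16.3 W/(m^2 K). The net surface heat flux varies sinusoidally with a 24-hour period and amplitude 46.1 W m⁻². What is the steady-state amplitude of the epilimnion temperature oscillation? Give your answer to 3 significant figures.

0.00629 K

Areal heat capacity C = ρ c_p D = 999 × 4170 × 24.2 = 1.01×10^8 J m⁻² K⁻¹.
Angular frequency ω = 2π / T = 2π / 86400 s = 7.27×10^-5 s⁻¹.
√((Cω)² + λ²) = √((7330)² + 16.3²) = 7330 W/(m²·K).
Amplitude A = F₀ / √((Cω)²+λ²) = 46.1 / 7330 = 0.00629 K.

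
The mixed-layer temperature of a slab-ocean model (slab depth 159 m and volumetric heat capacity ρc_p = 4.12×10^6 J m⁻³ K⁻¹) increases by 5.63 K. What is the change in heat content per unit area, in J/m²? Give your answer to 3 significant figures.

3.69×10^9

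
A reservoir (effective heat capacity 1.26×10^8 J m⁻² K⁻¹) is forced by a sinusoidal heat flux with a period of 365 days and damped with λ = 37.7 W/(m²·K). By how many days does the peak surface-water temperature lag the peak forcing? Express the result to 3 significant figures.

Areal heat capacity C = 1.26×10^8 J m⁻² K⁻¹ (given).
ω = 2π / 3.15×10^7 s = 1.99×10^-7 s⁻¹.
Phase lag φ = arctan(Cω/λ) = arctan(25.1/37.7) = 0.587 rad.
Time lag = φ / ω = 0.587 / 1.99×10^-7 = 2.95×10^6 s = 34.1 days.

34.1 days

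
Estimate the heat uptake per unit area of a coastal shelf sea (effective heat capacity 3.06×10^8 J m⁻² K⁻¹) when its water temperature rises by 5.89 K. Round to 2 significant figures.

1.8×10^9

Areal heat capacity C = 3.06×10^8 J m⁻² K⁻¹ (given).
ΔQ = C ΔT = 3.06×10^8 × 5.89 = 1.80×10^9 J/m².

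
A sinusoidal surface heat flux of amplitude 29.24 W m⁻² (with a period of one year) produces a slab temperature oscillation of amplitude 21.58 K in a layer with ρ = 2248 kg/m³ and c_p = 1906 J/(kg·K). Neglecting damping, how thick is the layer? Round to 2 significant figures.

ω = 2π / 3.15×10^7 s = 1.99×10^-7 s⁻¹.
Required C = F₀ / (A ω) = 29.24 / (21.58 × 1.99×10^-7) = 6.80×10^6 J/(m²·K).
D = C / (ρ c_p) = 6.80×10^6 / (2248 × 1906) = 1.59 m.

1.6 m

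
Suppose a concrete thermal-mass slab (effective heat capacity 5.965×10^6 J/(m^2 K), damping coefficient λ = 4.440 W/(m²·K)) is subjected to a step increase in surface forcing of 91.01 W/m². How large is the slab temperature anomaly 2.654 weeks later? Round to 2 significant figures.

Areal heat capacity C = 5.965×10^6 J/(m^2 K) (given).
τ = C / λ = 5.96×10^6 / 4.440 = 1.34×10^6 s.
Equilibrium anomaly ΔT_eq = F / λ = 91.01 / 4.440 = 20.5 K.
t = 2.654 weeks = 1.61×10^6 s, so t/τ = 1.19.
ΔT(t) = ΔT_eq (1 − e^(−t/τ)) = 20.5 × (1 − e^−1.19) = 14.3 K.

14 K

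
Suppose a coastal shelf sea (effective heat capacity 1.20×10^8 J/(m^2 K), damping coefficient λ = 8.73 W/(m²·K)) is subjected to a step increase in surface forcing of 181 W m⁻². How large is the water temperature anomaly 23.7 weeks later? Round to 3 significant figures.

13.4 K

Areal heat capacity C = 1.20×10^8 J/(m^2 K) (given).
τ = C / λ = 1.20×10^8 / 8.73 = 1.37×10^7 s.
Equilibrium anomaly ΔT_eq = F / λ = 181 / 8.73 = 20.7 K.
t = 23.7 weeks = 1.43×10^7 s, so t/τ = 1.04.
ΔT(t) = ΔT_eq (1 − e^(−t/τ)) = 20.7 × (1 − e^−1.04) = 13.4 K.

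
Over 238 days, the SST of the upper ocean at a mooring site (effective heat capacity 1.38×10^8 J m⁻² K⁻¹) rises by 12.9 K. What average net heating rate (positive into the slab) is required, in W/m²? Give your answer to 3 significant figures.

86.6

Areal heat capacity C = 1.38×10^8 J m⁻² K⁻¹ (given).
Required heat per unit area: Q = C ΔT = 1.38×10^8 × 12.9 = 1.78×10^9 J/m².
Flux F = Q / Δt = 1.78×10^9 / 2.06×10^7 s = 86.6 W/m².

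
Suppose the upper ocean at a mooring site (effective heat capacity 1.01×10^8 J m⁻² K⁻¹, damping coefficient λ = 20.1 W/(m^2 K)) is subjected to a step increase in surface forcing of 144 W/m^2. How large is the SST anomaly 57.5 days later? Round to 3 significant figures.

Areal heat capacity C = 1.01×10^8 J m⁻² K⁻¹ (given).
τ = C / λ = 1.01×10^8 / 20.1 = 5.02×10^6 s.
Equilibrium anomaly ΔT_eq = F / λ = 144 / 20.1 = 7.16 K.
t = 57.5 days = 4.97×10^6 s, so t/τ = 0.989.
ΔT(t) = ΔT_eq (1 − e^(−t/τ)) = 7.16 × (1 − e^−0.989) = 4.50 K.

4.50 K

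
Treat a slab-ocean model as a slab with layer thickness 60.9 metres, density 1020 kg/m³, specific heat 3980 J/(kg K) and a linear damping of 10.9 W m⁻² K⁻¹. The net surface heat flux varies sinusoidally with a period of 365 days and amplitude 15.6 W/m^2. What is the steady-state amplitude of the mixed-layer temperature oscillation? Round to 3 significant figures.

0.309 K

Areal heat capacity C = ρ c_p D = 1020 × 3980 × 60.9 = 2.47×10^8 J/(m²·K).
Angular frequency ω = 2π / T = 2π / 3.15×10^7 s = 1.99×10^-7 s⁻¹.
√((Cω)² + λ²) = √((49.3)² + 10.9²) = 50.4 W/(m²·K).
Amplitude A = F₀ / √((Cω)²+λ²) = 15.6 / 50.4 = 0.309 K.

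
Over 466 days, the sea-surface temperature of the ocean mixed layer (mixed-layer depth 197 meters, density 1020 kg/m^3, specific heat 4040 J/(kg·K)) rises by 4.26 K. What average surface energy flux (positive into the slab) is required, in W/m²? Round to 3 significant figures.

85.9

Areal heat capacity C = ρ c_p D = 1020 × 4040 × 197 = 8.12×10^8 J/(m²·K).
Required heat per unit area: Q = C ΔT = 8.12×10^8 × 4.26 = 3.46×10^9 J/m².
Flux F = Q / Δt = 3.46×10^9 / 4.03×10^7 s = 85.9 W/m².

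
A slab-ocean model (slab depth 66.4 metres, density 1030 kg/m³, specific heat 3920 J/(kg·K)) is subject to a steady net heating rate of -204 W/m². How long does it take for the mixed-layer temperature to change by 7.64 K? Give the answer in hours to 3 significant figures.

Areal heat capacity C = ρ c_p D = 1030 × 3920 × 66.4 = 2.68×10^8 J/(m^2 K).
Time required: Δt = C ΔT / F = 2.68×10^8 × -7.64 / -204 = 1.00×10^7 s.
In hours: 1.00×10^7 s / (3600 s/hour) = 2790 hours.

2790 hours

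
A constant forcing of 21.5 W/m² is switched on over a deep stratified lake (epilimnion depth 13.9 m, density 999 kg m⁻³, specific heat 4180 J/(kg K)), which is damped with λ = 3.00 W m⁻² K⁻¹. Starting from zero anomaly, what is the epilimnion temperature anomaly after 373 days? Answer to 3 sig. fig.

Areal heat capacity C = ρ c_p D = 999 × 4180 × 13.9 = 5.80×10^7 J/(m^2 K).
τ = C / λ = 5.80×10^7 / 3.00 = 1.93×10^7 s.
Equilibrium anomaly ΔT_eq = F / λ = 21.5 / 3.00 = 7.17 K.
t = 373 days = 3.22×10^7 s, so t/τ = 1.67.
ΔT(t) = ΔT_eq (1 − e^(−t/τ)) = 7.17 × (1 − e^−1.67) = 5.81 K.

5.81 K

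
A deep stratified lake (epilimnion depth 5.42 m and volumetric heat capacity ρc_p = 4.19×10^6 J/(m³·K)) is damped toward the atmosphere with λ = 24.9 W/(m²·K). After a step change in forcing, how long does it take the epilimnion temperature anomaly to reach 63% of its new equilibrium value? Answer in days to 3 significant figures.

Areal heat capacity C = ρc_p × D = 4.19×10^6 × 5.42 = 2.27×10^7 J/(m²·K).
τ = C / λ = 2.27×10^7 / 24.9 = 9.12×10^5 s.
Fraction reached: 1 − e^(−t/τ) = 0.63 ⇒ t = −τ ln(1 − 0.63) = τ × 0.994.
t = 9.07×10^5 s = 10.5 days.

10.5 days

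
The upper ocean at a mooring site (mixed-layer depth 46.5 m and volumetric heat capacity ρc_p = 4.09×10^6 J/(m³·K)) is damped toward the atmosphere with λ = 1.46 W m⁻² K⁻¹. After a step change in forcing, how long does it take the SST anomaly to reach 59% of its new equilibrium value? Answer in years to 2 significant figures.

Areal heat capacity C = ρc_p × D = 4.09×10^6 × 46.5 = 1.90×10^8 J/(m^2 K).
τ = C / λ = 1.90×10^8 / 1.46 = 1.30×10^8 s.
Fraction reached: 1 − e^(−t/τ) = 0.59 ⇒ t = −τ ln(1 − 0.59) = τ × 0.892.
t = 1.16×10^8 s = 3.68 years.

3.7 years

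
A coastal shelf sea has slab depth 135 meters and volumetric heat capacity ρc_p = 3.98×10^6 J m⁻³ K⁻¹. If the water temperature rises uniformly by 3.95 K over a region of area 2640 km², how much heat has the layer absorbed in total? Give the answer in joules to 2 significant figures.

Areal heat capacity C = ρc_p × D = 3.98×10^6 × 135 = 5.37×10^8 J/(m^2 K).
Heat per unit area: q = C ΔT = 5.37×10^8 × 3.95 = 2.12×10^9 J/m².
Total heat: Q = q × A = 2.12×10^9 × (2640 × 10⁶ m²) = 5.60×10^18 J.

5.6×10^18 J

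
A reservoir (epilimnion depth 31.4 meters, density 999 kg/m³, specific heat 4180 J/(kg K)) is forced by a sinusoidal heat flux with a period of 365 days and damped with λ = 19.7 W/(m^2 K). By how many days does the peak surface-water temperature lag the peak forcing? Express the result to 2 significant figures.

Areal heat capacity C = ρ c_p D = 999 × 4180 × 31.4 = 1.31×10^8 J m⁻² K⁻¹.
ω = 2π / 3.15×10^7 s = 1.99×10^-7 s⁻¹.
Phase lag φ = arctan(Cω/λ) = arctan(26.1/19.7) = 0.925 rad.
Time lag = φ / ω = 0.925 / 1.99×10^-7 = 4.64×10^6 s = 53.7 days.

54 days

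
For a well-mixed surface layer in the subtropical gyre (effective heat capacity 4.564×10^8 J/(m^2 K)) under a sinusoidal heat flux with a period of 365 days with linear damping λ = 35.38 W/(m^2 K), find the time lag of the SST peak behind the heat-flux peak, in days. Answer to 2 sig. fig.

Areal heat capacity C = 4.564×10^8 J/(m^2 K) (given).
ω = 2π / 3.15×10^7 s = 1.99×10^-7 s⁻¹.
Phase lag φ = arctan(Cω/λ) = arctan(90.9/35.38) = 1.20 rad.
Time lag = φ / ω = 1.20 / 1.99×10^-7 = 6.02×10^6 s = 69.7 days.

70 days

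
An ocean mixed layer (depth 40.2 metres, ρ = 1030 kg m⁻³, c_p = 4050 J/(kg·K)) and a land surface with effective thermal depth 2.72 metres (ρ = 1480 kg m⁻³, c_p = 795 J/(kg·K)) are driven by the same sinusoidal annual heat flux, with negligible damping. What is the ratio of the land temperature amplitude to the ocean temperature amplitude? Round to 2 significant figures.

52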